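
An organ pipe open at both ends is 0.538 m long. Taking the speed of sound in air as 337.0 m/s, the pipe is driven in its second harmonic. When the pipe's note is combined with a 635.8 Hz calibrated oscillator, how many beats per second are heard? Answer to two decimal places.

9.41 Hz

Open pipe: f_n = n·v/(2L) = 2·337.0/(2·0.538) = 626.3941 Hz.
f_beat = |626.3941 − 635.8| = 9.41 Hz.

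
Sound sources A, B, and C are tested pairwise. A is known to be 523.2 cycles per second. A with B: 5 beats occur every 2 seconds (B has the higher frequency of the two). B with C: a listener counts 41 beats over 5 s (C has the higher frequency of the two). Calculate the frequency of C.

533.9 Hz

A–B: Beat frequency = 5/2 = 2.5 Hz.
B is above A, so f_B = 523.2 + 2.5 = 525.7 Hz.
B–C: Beat frequency = 41/5 = 8.2 Hz.
C is above B, so f_C = 525.7 + 8.2 = 533.9 Hz.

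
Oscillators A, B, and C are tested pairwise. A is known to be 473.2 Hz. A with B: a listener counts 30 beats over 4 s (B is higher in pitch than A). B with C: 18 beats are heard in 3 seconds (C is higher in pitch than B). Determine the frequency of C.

486.7 Hz

A–B: Beat frequency = 30/4 = 7.5 Hz.
B is above A, so f_B = 473.2 + 7.5 = 480.7 Hz.
B–C: Beat frequency = 18/3 = 6 Hz.
C is above B, so f_C = 480.7 + 6 = 486.7 Hz.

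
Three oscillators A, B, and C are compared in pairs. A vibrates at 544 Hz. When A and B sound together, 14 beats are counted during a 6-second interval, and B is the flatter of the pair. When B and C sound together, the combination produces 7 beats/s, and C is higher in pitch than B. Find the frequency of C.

A–B: Beat frequency = 14/6 = 2.3333 Hz.
B is below A, so f_B = 544 − 2.3333 = 541.6667 Hz.
C is above B, so f_C = 541.6667 + 7 = 548.6667 Hz.

548.6667 Hz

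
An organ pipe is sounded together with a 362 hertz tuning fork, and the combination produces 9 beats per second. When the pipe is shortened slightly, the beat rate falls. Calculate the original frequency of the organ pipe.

|f − 362| = 9, so the organ pipe was at either 353 Hz or 371 Hz.
A shorter pipe has a higher fundamental; the adjustment raises the organ pipe's frequency.
The beat rate fell, so the adjustment moved the organ pipe toward 362 Hz — it must have started below the reference.

353 Hz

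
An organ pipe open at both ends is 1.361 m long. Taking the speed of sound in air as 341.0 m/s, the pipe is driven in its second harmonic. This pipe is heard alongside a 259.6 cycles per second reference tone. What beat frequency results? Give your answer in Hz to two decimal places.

9.05 Hz

Open pipe: f_n = n·v/(2L) = 2·341.0/(2·1.361) = 250.5511 Hz.
f_beat = |250.5511 − 259.6| = 9.05 Hz.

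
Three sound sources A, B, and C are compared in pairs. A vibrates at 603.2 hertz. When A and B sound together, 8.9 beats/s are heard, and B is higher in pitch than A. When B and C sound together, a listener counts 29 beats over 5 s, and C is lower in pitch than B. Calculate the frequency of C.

B is above A, so f_B = 603.2 + 8.9 = 612.1 Hz.
B–C: Beat frequency = 29/5 = 5.8 Hz.
C is below B, so f_C = 612.1 − 5.8 = 606.3 Hz.

606.3 Hz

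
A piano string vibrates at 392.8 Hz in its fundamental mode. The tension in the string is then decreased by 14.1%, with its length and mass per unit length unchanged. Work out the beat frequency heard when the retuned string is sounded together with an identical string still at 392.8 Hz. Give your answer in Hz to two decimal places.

28.74 Hz

For a string, f ∝ √T, so the new frequency is 392.8·√0.859 = 364.0559 Hz.
f_beat = |364.0559 − 392.8| = 28.74 Hz.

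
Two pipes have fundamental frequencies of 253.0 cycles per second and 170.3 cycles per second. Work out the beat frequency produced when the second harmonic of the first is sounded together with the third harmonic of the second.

Second harmonic of the first: 2·253.0 = 506.0 Hz.
Third harmonic of the second: 3·170.3 = 510.9 Hz.
f_beat = |506.0 − 510.9| = 4.9 Hz.

4.9 Hz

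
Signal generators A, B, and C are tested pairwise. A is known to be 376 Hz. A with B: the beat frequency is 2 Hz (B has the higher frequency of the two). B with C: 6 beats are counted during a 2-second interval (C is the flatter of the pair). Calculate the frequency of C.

375 Hz

B is above A, so f_B = 376 + 2 = 378 Hz.
B–C: Beat frequency = 6/2 = 3 Hz.
C is below B, so f_C = 378 − 3 = 375 Hz.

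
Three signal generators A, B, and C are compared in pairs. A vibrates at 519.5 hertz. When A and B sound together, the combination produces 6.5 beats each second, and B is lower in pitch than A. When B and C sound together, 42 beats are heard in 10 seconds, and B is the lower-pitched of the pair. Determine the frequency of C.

B is below A, so f_B = 519.5 − 6.5 = 513 Hz.
B–C: Beat frequency = 42/10 = 4.2 Hz.
C is above B, so f_C = 513 + 4.2 = 517.2 Hz.

517.2 Hz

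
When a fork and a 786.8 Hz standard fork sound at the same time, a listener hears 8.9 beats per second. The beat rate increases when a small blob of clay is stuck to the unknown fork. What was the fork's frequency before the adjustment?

777.9 Hz

|f − 786.8| = 8.9, so the fork was at either 777.9 Hz or 795.7 Hz.
Adding mass to a fork lowers its frequency; the adjustment lowers the fork's frequency.
The beat rate rose, so the adjustment moved the fork further from 786.8 Hz — it was already below the reference.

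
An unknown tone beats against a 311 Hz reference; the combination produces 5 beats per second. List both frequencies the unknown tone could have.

|f − 311| = 5, so f = 311 ± 5.

306 Hz or 316 Hz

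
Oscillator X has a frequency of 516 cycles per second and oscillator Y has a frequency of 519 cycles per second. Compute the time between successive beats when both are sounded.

0.333 s

f_beat = |516 − 519| = 3 Hz.
Beat period T = 1 / f_beat = 1 / 3 s.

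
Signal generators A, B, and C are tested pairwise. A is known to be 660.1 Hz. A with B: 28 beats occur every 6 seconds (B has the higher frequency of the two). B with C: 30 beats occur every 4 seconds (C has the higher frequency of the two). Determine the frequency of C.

A–B: Beat frequency = 28/6 = 4.6667 Hz.
B is above A, so f_B = 660.1 + 4.6667 = 664.7667 Hz.
B–C: Beat frequency = 30/4 = 7.5 Hz.
C is above B, so f_C = 664.7667 + 7.5 = 672.2667 Hz.

672.2667 Hz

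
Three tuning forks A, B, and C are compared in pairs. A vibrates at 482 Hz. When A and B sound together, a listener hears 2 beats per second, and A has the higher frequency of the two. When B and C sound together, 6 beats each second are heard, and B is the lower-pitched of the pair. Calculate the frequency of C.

B is below A, so f_B = 482 − 2 = 480 Hz.
C is above B, so f_C = 480 + 6 = 486 Hz.

486 Hz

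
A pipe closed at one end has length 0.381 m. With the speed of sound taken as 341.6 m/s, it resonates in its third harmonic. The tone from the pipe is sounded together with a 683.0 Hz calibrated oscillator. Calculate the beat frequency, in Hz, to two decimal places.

10.56 Hz

Closed pipe (odd harmonics): f_n = n·v/(4L) = 3·341.6/(4·0.381) = 672.4409 Hz.
f_beat = |672.4409 − 683.0| = 10.56 Hz.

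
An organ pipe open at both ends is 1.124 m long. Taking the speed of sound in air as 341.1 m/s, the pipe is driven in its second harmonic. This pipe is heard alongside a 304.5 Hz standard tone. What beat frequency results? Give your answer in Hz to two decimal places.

Open pipe: f_n = n·v/(2L) = 2·341.1/(2·1.124) = 303.4698 Hz.
f_beat = |303.4698 − 304.5| = 1.03 Hz.

1.03 Hz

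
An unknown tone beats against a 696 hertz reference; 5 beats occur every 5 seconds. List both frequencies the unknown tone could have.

Beat frequency = 5/5 = 1 Hz.
|f − 696| = 1, so f = 696 ± 1.

695 Hz or 697 Hz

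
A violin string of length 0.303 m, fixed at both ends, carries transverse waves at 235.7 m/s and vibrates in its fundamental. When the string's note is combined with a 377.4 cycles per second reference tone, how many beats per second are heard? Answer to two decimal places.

For a string fixed at both ends, f_n = n·v/(2L) = 1·235.7/(2·0.303) = 388.9439 Hz.
f_beat = |388.9439 − 377.4| = 11.54 Hz.

11.54 Hz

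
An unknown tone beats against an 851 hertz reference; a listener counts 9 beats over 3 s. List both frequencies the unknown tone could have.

Beat frequency = 9/3 = 3 Hz.
|f − 851| = 3, so f = 851 ± 3.

848 Hz or 854 Hz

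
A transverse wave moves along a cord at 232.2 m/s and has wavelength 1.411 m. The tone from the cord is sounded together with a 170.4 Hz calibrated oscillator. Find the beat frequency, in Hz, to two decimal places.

5.84 Hz

Source frequency f = v/λ = 232.2/1.411 = 164.5641 Hz.
f_beat = |164.5641 − 170.4| = 5.84 Hz.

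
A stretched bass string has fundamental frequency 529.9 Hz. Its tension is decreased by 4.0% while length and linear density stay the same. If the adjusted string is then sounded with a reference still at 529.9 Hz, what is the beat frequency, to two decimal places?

For a string, f ∝ √T, so the new frequency is 529.9·√0.960 = 519.1938 Hz.
f_beat = |519.1938 − 529.9| = 10.71 Hz.

10.71 Hz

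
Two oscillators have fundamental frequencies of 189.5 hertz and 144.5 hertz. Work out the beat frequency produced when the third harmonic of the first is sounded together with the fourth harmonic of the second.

9.5 Hz

Third harmonic of the first: 3·189.5 = 568.5 Hz.
Fourth harmonic of the second: 4·144.5 = 578.0 Hz.
f_beat = |568.5 − 578.0| = 9.5 Hz.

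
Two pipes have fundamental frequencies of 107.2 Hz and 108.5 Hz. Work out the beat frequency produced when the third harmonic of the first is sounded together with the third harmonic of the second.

Third harmonic of the first: 3·107.2 = 321.6 Hz.
Third harmonic of the second: 3·108.5 = 325.5 Hz.
f_beat = |321.6 − 325.5| = 3.9 Hz.

3.9 Hz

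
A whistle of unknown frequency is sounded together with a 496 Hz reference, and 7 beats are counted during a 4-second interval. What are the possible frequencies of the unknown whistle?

494.25 Hz or 497.75 Hz

Beat frequency = 7/4 = 1.75 Hz.
|f − 496| = 1.75, so f = 496 ± 1.75.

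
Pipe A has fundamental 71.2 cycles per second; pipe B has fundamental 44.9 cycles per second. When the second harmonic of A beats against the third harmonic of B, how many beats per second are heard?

7.7 Hz

Second harmonic of the first: 2·71.2 = 142.4 Hz.
Third harmonic of the second: 3·44.9 = 134.7 Hz.
f_beat = |142.4 − 134.7| = 7.7 Hz.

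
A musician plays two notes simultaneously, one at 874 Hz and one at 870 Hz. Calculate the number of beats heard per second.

4 Hz

f_beat = |f₁ − f₂|.
|874 − 870| = 4 Hz.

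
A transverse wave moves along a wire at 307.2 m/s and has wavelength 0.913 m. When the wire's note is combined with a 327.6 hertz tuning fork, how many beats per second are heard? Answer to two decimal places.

Source frequency f = v/λ = 307.2/0.913 = 336.4732 Hz.
f_beat = |336.4732 − 327.6| = 8.87 Hz.

8.87 Hz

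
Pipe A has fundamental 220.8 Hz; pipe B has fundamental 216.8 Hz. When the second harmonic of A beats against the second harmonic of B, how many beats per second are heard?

Second harmonic of the first: 2·220.8 = 441.6 Hz.
Second harmonic of the second: 2·216.8 = 433.6 Hz.
f_beat = |441.6 − 433.6| = 8.0 Hz.

8.0 Hz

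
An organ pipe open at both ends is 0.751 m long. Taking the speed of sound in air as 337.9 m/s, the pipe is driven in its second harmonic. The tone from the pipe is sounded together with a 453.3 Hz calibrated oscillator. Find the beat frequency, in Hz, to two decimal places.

3.37 Hz

Open pipe: f_n = n·v/(2L) = 2·337.9/(2·0.751) = 449.9334 Hz.
f_beat = |449.9334 − 453.3| = 3.37 Hz.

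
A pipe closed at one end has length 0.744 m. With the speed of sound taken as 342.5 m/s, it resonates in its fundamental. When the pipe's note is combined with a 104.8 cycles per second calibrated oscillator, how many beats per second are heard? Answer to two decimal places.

10.29 Hz

Closed pipe (odd harmonics): f_n = n·v/(4L) = 1·342.5/(4·0.744) = 115.0874 Hz.
f_beat = |115.0874 − 104.8| = 10.29 Hz.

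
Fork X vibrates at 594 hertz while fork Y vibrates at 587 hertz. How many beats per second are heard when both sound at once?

The beat frequency equals the magnitude of the frequency difference.
|594 − 587| = 7 Hz.

7 Hz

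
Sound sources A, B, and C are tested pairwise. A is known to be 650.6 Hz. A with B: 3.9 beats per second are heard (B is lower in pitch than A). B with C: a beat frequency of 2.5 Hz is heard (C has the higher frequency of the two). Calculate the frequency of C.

B is below A, so f_B = 650.6 − 3.9 = 646.7 Hz.
C is above B, so f_C = 646.7 + 2.5 = 649.2 Hz.

649.2 Hz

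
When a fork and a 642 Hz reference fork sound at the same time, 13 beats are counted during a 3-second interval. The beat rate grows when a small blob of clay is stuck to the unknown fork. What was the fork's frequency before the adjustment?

637.6667 Hz

Beat frequency = 13/3 = 4.3333 Hz.
|f − 642| = 4.3333, so the fork was at either 637.6667 Hz or 646.3333 Hz.
Adding mass to a fork lowers its frequency; the adjustment lowers the fork's frequency.
The beat rate rose, so the adjustment moved the fork further from 642 Hz — it was already below the reference.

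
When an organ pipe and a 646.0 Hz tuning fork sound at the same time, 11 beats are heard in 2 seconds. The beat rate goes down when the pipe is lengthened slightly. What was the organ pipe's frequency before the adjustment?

651.5 Hz

Beat frequency = 11/2 = 5.5 Hz.
|f − 646.0| = 5.5, so the organ pipe was at either 640.5 Hz or 651.5 Hz.
A longer pipe has a lower fundamental; the adjustment lowers the organ pipe's frequency.
The beat rate fell, so the adjustment moved the organ pipe toward 646.0 Hz — it must have started above the reference.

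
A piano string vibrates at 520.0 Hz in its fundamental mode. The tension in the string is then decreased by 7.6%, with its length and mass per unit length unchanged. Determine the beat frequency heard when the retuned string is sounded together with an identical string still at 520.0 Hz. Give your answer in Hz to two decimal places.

20.15 Hz

For a string, f ∝ √T, so the new frequency is 520.0·√0.924 = 499.8496 Hz.
f_beat = |499.8496 − 520.0| = 20.15 Hz.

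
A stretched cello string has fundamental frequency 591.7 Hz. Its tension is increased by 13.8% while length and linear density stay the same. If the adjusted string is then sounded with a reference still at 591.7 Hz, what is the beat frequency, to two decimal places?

For a string, f ∝ √T, so the new frequency is 591.7·√1.138 = 631.2083 Hz.
f_beat = |631.2083 − 591.7| = 39.51 Hz.

39.51 Hz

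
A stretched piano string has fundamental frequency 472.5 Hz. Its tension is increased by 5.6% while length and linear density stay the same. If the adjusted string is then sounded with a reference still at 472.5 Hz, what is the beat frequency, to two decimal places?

For a string, f ∝ √T, so the new frequency is 472.5·√1.056 = 485.5498 Hz.
f_beat = |485.5498 − 472.5| = 13.05 Hz.

13.05 Hz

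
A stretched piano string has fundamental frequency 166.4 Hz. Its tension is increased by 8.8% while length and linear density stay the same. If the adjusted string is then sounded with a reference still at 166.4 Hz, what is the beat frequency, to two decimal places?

For a string, f ∝ √T, so the new frequency is 166.4·√1.088 = 173.5672 Hz.
f_beat = |173.5672 − 166.4| = 7.17 Hz.

7.17 Hz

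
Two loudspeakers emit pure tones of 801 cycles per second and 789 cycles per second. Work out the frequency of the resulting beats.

f_beat = |f₁ − f₂|.
|801 − 789| = 12 Hz.

12 Hz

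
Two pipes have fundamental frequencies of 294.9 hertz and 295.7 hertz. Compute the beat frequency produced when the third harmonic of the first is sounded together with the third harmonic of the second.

2.4 Hz

Third harmonic of the first: 3·294.9 = 884.7 Hz.
Third harmonic of the second: 3·295.7 = 887.1 Hz.
f_beat = |884.7 − 887.1| = 2.4 Hz.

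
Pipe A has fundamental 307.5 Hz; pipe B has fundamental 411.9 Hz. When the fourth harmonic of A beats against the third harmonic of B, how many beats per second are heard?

5.7 Hz

Fourth harmonic of the first: 4·307.5 = 1230.0 Hz.
Third harmonic of the second: 3·411.9 = 1235.7 Hz.
f_beat = |1230.0 − 1235.7| = 5.7 Hz.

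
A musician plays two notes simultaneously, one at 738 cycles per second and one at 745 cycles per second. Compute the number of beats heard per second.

7 Hz

f_beat = |f₁ − f₂|.
|738 − 745| = 7 Hz.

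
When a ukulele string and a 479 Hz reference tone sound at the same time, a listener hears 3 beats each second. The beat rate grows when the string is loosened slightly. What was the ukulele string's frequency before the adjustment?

|f − 479| = 3, so the ukulele string was at either 476 Hz or 482 Hz.
Reducing tension lowers a string's frequency; the adjustment lowers the ukulele string's frequency.
The beat rate rose, so the adjustment moved the ukulele string further from 479 Hz — it was already below the reference.

476 Hz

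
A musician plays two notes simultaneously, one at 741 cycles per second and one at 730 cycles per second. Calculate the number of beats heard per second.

Beats arise from superposition of two nearby frequencies; the beat rate is |f₁ − f₂|.
|741 − 730| = 11 Hz.

11 Hz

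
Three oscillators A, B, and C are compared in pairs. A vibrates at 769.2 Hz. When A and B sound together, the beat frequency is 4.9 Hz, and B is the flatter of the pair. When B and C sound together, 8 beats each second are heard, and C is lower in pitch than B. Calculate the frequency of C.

756.3 Hz

B is below A, so f_B = 769.2 − 4.9 = 764.3 Hz.
C is below B, so f_C = 764.3 − 8 = 756.3 Hz.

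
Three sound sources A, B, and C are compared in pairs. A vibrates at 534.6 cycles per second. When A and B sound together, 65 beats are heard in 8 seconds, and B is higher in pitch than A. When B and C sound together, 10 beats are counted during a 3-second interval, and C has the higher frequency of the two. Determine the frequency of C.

A–B: Beat frequency = 65/8 = 8.125 Hz.
B is above A, so f_B = 534.6 + 8.125 = 542.725 Hz.
B–C: Beat frequency = 10/3 = 3.3333 Hz.
C is above B, so f_C = 542.725 + 3.3333 = 546.0583 Hz.

546.0583 Hz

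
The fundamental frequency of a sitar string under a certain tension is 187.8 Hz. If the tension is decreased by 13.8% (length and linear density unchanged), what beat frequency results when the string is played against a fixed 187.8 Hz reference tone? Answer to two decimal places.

For a string, f ∝ √T, so the new frequency is 187.8·√0.862 = 174.3609 Hz.
f_beat = |174.3609 − 187.8| = 13.44 Hz.

13.44 Hz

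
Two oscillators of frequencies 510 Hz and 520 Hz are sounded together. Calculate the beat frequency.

Beats arise from superposition of two nearby frequencies; the beat rate is |f₁ − f₂|.
|510 − 520| = 10 Hz.

10 Hz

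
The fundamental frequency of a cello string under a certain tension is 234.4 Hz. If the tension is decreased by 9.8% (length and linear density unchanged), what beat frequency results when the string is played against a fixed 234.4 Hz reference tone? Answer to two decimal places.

For a string, f ∝ √T, so the new frequency is 234.4·√0.902 = 222.6183 Hz.
f_beat = |222.6183 − 234.4| = 11.78 Hz.

11.78 Hz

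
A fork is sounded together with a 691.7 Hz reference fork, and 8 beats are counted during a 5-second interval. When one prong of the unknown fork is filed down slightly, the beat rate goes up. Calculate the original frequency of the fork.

Beat frequency = 8/5 = 1.6 Hz.
|f − 691.7| = 1.6, so the fork was at either 690.1 Hz or 693.3 Hz.
Filing a prong removes mass and raises the fork's frequency; the adjustment raises the fork's frequency.
The beat rate rose, so the adjustment moved the fork further from 691.7 Hz — it was already above the reference.

693.3 Hz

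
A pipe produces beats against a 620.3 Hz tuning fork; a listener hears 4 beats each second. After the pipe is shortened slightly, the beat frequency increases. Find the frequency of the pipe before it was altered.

624.3 Hz

|f − 620.3| = 4, so the pipe was at either 616.3 Hz or 624.3 Hz.
A shorter pipe has a higher fundamental; the adjustment raises the pipe's frequency.
The beat rate rose, so the adjustment moved the pipe further from 620.3 Hz — it was already above the reference.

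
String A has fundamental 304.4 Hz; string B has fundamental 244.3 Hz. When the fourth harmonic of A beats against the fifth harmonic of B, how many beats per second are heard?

3.9 Hz

Fourth harmonic of the first: 4·304.4 = 1217.6 Hz.
Fifth harmonic of the second: 5·244.3 = 1221.5 Hz.
f_beat = |1217.6 − 1221.5| = 3.9 Hz.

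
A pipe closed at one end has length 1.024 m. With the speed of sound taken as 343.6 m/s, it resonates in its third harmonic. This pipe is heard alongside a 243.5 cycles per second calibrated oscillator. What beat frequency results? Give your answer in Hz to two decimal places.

Closed pipe (odd harmonics): f_n = n·v/(4L) = 3·343.6/(4·1.024) = 251.6602 Hz.
f_beat = |251.6602 − 243.5| = 8.16 Hz.

8.16 Hz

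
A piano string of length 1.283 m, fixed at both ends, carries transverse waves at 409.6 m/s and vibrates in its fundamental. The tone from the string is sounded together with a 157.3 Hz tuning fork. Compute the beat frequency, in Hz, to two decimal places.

2.33 Hz

For a string fixed at both ends, f_n = n·v/(2L) = 1·409.6/(2·1.283) = 159.6259 Hz.
f_beat = |159.6259 − 157.3| = 2.33 Hz.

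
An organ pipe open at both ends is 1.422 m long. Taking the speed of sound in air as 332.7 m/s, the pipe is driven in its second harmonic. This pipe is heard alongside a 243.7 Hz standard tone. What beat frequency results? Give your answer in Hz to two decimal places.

9.73 Hz

Open pipe: f_n = n·v/(2L) = 2·332.7/(2·1.422) = 233.9662 Hz.
f_beat = |233.9662 − 243.7| = 9.73 Hz.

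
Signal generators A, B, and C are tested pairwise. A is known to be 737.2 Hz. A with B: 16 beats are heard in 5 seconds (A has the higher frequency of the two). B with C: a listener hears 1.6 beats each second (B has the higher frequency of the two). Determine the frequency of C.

A–B: Beat frequency = 16/5 = 3.2 Hz.
B is below A, so f_B = 737.2 − 3.2 = 734 Hz.
C is below B, so f_C = 734 − 1.6 = 732.4 Hz.

732.4 Hz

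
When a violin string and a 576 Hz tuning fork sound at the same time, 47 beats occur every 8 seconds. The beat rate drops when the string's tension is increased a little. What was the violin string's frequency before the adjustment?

570.125 Hz

Beat frequency = 47/8 = 5.875 Hz.
|f − 576| = 5.875, so the violin string was at either 570.125 Hz or 581.875 Hz.
Higher tension means higher frequency; the adjustment raises the violin string's frequency.
The beat rate fell, so the adjustment moved the violin string toward 576 Hz — it must have started below the reference.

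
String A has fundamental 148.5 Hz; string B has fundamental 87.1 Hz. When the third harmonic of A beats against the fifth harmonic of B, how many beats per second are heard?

10.0 Hz

Third harmonic of the first: 3·148.5 = 445.5 Hz.
Fifth harmonic of the second: 5·87.1 = 435.5 Hz.
f_beat = |445.5 − 435.5| = 10.0 Hz.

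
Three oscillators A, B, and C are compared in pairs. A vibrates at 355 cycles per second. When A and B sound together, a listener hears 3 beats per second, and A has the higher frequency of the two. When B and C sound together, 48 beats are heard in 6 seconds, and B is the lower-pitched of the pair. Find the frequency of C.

360 Hz

B is below A, so f_B = 355 − 3 = 352 Hz.
B–C: Beat frequency = 48/6 = 8 Hz.
C is above B, so f_C = 352 + 8 = 360 Hz.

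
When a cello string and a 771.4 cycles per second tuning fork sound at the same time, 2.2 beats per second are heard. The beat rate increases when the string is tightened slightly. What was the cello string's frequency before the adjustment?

|f − 771.4| = 2.2, so the cello string was at either 769.2 Hz or 773.6 Hz.
Increasing tension raises a string's frequency; the adjustment raises the cello string's frequency.
The beat rate rose, so the adjustment moved the cello string further from 771.4 Hz — it was already above the reference.

773.6 Hz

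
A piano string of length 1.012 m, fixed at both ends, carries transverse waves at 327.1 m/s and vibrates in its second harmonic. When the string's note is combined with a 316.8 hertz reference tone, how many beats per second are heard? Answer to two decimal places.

For a string fixed at both ends, f_n = n·v/(2L) = 2·327.1/(2·1.012) = 323.2213 Hz.
f_beat = |323.2213 − 316.8| = 6.42 Hz.

6.42 Hz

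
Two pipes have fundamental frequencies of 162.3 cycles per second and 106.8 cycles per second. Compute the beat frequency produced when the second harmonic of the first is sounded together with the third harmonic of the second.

4.2 Hz

Second harmonic of the first: 2·162.3 = 324.6 Hz.
Third harmonic of the second: 3·106.8 = 320.4 Hz.
f_beat = |324.6 − 320.4| = 4.2 Hz.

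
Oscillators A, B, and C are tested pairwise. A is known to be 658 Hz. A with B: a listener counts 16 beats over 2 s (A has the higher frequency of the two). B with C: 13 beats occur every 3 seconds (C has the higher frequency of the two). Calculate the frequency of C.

A–B: Beat frequency = 16/2 = 8 Hz.
B is below A, so f_B = 658 − 8 = 650 Hz.
B–C: Beat frequency = 13/3 = 4.3333 Hz.
C is above B, so f_C = 650 + 4.3333 = 654.3333 Hz.

654.3333 Hz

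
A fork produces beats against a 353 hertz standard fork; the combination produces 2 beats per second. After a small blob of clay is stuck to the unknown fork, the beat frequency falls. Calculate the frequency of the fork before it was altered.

355 Hz

|f − 353| = 2, so the fork was at either 351 Hz or 355 Hz.
Adding mass to a fork lowers its frequency; the adjustment lowers the fork's frequency.
The beat rate fell, so the adjustment moved the fork toward 353 Hz — it must have started above the reference.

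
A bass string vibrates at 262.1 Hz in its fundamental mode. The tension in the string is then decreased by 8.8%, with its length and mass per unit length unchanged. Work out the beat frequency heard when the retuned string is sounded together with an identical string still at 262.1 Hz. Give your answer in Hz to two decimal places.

For a string, f ∝ √T, so the new frequency is 262.1·√0.912 = 250.3021 Hz.
f_beat = |250.3021 − 262.1| = 11.80 Hz.

11.80 Hz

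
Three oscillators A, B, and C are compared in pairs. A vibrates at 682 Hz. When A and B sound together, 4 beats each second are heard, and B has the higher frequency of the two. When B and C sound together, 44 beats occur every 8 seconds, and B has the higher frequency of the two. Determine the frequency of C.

680.5 Hz

B is above A, so f_B = 682 + 4 = 686 Hz.
B–C: Beat frequency = 44/8 = 5.5 Hz.
C is below B, so f_C = 686 − 5.5 = 680.5 Hz.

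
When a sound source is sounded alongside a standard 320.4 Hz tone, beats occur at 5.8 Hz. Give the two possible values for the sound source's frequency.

|f − 320.4| = 5.8, so f = 320.4 ± 5.8.

314.6 Hz or 326.2 Hz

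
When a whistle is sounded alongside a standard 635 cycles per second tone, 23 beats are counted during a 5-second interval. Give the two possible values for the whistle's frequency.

630.4 Hz or 639.6 Hz

Beat frequency = 23/5 = 4.6 Hz.
|f − 635| = 4.6, so f = 635 ± 4.6.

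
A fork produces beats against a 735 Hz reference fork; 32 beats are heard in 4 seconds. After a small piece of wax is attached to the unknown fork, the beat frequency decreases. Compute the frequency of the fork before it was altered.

743 Hz

Beat frequency = 32/4 = 8 Hz.
|f − 735| = 8, so the fork was at either 727 Hz or 743 Hz.
Loading a fork with wax lowers its frequency; the adjustment lowers the fork's frequency.
The beat rate fell, so the adjustment moved the fork toward 735 Hz — it must have started above the reference.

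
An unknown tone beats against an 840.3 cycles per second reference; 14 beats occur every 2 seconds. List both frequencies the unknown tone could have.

833.3 Hz or 847.3 Hz

Beat frequency = 14/2 = 7 Hz.
|f − 840.3| = 7, so f = 840.3 ± 7.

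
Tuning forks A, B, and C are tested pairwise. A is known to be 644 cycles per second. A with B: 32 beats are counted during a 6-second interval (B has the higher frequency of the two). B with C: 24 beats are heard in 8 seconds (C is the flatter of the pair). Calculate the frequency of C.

646.3333 Hz

A–B: Beat frequency = 32/6 = 5.3333 Hz.
B is above A, so f_B = 644 + 5.3333 = 649.3333 Hz.
B–C: Beat frequency = 24/8 = 3 Hz.
C is below B, so f_C = 649.3333 − 3 = 646.3333 Hz.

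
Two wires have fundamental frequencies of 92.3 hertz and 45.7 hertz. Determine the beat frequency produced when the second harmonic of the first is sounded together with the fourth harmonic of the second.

1.8 Hz

Second harmonic of the first: 2·92.3 = 184.6 Hz.
Fourth harmonic of the second: 4·45.7 = 182.8 Hz.
f_beat = |184.6 − 182.8| = 1.8 Hz.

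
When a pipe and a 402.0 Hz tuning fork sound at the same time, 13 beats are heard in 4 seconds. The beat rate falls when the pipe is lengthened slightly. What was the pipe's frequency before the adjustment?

Beat frequency = 13/4 = 3.25 Hz.
|f − 402.0| = 3.25, so the pipe was at either 398.75 Hz or 405.25 Hz.
A longer pipe has a lower fundamental; the adjustment lowers the pipe's frequency.
The beat rate fell, so the adjustment moved the pipe toward 402.0 Hz — it must have started above the reference.

405.25 Hz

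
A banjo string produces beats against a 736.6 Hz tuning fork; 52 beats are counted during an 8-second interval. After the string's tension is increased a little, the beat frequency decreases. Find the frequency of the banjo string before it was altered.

Beat frequency = 52/8 = 6.5 Hz.
|f − 736.6| = 6.5, so the banjo string was at either 730.1 Hz or 743.1 Hz.
Higher tension means higher frequency; the adjustment raises the banjo string's frequency.
The beat rate fell, so the adjustment moved the banjo string toward 736.6 Hz — it must have started below the reference.

730.1 Hz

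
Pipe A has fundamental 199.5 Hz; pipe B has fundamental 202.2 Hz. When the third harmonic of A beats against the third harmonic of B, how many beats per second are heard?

8.1 Hz

Third harmonic of the first: 3·199.5 = 598.5 Hz.
Third harmonic of the second: 3·202.2 = 606.6 Hz.
f_beat = |598.5 − 606.6| = 8.1 Hz.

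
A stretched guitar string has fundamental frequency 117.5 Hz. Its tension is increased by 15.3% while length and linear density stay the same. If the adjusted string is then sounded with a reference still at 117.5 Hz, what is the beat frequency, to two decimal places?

8.67 Hz

For a string, f ∝ √T, so the new frequency is 117.5·√1.153 = 126.1690 Hz.
f_beat = |126.1690 − 117.5| = 8.67 Hz.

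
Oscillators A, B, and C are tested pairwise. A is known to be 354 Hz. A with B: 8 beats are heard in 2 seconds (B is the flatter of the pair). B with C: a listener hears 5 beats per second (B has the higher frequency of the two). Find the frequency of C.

A–B: Beat frequency = 8/2 = 4 Hz.
B is below A, so f_B = 354 − 4 = 350 Hz.
C is below B, so f_C = 350 − 5 = 345 Hz.

345 Hz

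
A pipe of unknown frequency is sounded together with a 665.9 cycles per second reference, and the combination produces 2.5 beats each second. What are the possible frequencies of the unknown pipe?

|f − 665.9| = 2.5, so f = 665.9 ± 2.5.

663.4 Hz or 668.4 Hz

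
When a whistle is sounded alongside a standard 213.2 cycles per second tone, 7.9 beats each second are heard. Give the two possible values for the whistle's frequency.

|f − 213.2| = 7.9, so f = 213.2 ± 7.9.

205.3 Hz or 221.1 Hz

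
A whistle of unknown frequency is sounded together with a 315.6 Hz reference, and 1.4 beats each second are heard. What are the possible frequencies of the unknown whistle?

|f − 315.6| = 1.4, so f = 315.6 ± 1.4.

314.2 Hz or 317 Hz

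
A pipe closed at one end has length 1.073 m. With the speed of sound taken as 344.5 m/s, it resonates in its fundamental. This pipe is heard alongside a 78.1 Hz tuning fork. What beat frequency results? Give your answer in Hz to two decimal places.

2.17 Hz

Closed pipe (odd harmonics): f_n = n·v/(4L) = 1·344.5/(4·1.073) = 80.2656 Hz.
f_beat = |80.2656 − 78.1| = 2.17 Hz.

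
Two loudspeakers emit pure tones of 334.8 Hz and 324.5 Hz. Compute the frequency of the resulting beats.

f_beat = |f₁ − f₂|.
|334.8 − 324.5| = 10.3 Hz.

10.3 Hz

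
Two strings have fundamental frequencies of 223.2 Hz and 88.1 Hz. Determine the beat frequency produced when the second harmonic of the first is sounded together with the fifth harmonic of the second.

Second harmonic of the first: 2·223.2 = 446.4 Hz.
Fifth harmonic of the second: 5·88.1 = 440.5 Hz.
f_beat = |446.4 − 440.5| = 5.9 Hz.

5.9 Hz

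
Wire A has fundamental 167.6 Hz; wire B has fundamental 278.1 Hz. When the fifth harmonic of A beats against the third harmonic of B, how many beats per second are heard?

Fifth harmonic of the first: 5·167.6 = 838.0 Hz.
Third harmonic of the second: 3·278.1 = 834.3 Hz.
f_beat = |838.0 − 834.3| = 3.7 Hz.

3.7 Hz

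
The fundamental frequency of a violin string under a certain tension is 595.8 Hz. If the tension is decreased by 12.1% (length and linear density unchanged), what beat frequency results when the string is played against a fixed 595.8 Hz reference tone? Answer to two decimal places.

37.21 Hz

For a string, f ∝ √T, so the new frequency is 595.8·√0.879 = 558.5923 Hz.
f_beat = |558.5923 − 595.8| = 37.21 Hz.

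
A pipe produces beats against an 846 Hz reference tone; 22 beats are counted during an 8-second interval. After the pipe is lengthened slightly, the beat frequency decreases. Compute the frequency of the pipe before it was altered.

848.75 Hz

Beat frequency = 22/8 = 2.75 Hz.
|f − 846| = 2.75, so the pipe was at either 843.25 Hz or 848.75 Hz.
A longer pipe has a lower fundamental; the adjustment lowers the pipe's frequency.
The beat rate fell, so the adjustment moved the pipe toward 846 Hz — it must have started above the reference.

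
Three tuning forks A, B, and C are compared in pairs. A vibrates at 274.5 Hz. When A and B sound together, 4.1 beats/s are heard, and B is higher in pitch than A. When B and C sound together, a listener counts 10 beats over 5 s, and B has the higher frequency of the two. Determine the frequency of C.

B is above A, so f_B = 274.5 + 4.1 = 278.6 Hz.
B–C: Beat frequency = 10/5 = 2 Hz.
C is below B, so f_C = 278.6 − 2 = 276.6 Hz.

276.6 Hz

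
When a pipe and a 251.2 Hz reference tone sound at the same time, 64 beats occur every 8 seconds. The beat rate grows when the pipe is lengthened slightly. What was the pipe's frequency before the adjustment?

Beat frequency = 64/8 = 8 Hz.
|f − 251.2| = 8, so the pipe was at either 243.2 Hz or 259.2 Hz.
A longer pipe has a lower fundamental; the adjustment lowers the pipe's frequency.
The beat rate rose, so the adjustment moved the pipe further from 251.2 Hz — it was already below the reference.

243.2 Hz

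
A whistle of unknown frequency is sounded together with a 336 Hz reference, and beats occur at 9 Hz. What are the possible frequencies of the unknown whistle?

327 Hz or 345 Hz

|f − 336| = 9, so f = 336 ± 9.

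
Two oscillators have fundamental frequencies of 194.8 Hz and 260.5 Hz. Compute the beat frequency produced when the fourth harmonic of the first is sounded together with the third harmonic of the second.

Fourth harmonic of the first: 4·194.8 = 779.2 Hz.
Third harmonic of the second: 3·260.5 = 781.5 Hz.
f_beat = |779.2 − 781.5| = 2.3 Hz.

2.3 Hz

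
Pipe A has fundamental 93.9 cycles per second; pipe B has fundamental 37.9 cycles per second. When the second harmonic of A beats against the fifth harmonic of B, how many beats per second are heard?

Second harmonic of the first: 2·93.9 = 187.8 Hz.
Fifth harmonic of the second: 5·37.9 = 189.5 Hz.
f_beat = |187.8 − 189.5| = 1.7 Hz.

1.7 Hz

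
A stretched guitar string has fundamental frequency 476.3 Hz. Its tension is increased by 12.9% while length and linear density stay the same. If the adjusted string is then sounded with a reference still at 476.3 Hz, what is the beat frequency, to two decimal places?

29.79 Hz

For a string, f ∝ √T, so the new frequency is 476.3·√1.129 = 506.0898 Hz.
f_beat = |506.0898 − 476.3| = 29.79 Hz.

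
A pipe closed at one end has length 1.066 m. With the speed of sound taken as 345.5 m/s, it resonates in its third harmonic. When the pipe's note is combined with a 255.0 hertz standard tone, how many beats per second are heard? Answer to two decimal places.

11.92 Hz

Closed pipe (odd harmonics): f_n = n·v/(4L) = 3·345.5/(4·1.066) = 243.0816 Hz.
f_beat = |243.0816 − 255.0| = 11.92 Hz.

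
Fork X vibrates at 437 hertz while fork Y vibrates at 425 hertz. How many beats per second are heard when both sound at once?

12 Hz

f_beat = |f₁ − f₂|.
|437 − 425| = 12 Hz.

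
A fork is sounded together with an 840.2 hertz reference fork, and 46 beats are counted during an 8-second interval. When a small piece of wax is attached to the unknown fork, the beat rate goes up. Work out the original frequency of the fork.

834.45 Hz

Beat frequency = 46/8 = 5.75 Hz.
|f − 840.2| = 5.75, so the fork was at either 834.45 Hz or 845.95 Hz.
Loading a fork with wax lowers its frequency; the adjustment lowers the fork's frequency.
The beat rate rose, so the adjustment moved the fork further from 840.2 Hz — it was already below the reference.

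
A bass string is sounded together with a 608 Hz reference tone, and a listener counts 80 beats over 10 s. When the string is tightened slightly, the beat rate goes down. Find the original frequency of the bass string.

Beat frequency = 80/10 = 8 Hz.
|f − 608| = 8, so the bass string was at either 600 Hz or 616 Hz.
Increasing tension raises a string's frequency; the adjustment raises the bass string's frequency.
The beat rate fell, so the adjustment moved the bass string toward 608 Hz — it must have started below the reference.

600 Hz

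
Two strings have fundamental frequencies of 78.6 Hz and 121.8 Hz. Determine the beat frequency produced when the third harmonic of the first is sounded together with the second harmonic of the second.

Third harmonic of the first: 3·78.6 = 235.8 Hz.
Second harmonic of the second: 2·121.8 = 243.6 Hz.
f_beat = |235.8 − 243.6| = 7.8 Hz.

7.8 Hz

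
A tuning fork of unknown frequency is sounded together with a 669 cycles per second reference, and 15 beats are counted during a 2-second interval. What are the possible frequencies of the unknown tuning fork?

661.5 Hz or 676.5 Hz

Beat frequency = 15/2 = 7.5 Hz.
|f − 669| = 7.5, so f = 669 ± 7.5.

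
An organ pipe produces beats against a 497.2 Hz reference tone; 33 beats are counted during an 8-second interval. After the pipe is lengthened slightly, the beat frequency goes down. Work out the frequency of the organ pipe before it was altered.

Beat frequency = 33/8 = 4.125 Hz.
|f − 497.2| = 4.125, so the organ pipe was at either 493.075 Hz or 501.325 Hz.
A longer pipe has a lower fundamental; the adjustment lowers the organ pipe's frequency.
The beat rate fell, so the adjustment moved the organ pipe toward 497.2 Hz — it must have started above the reference.

501.325 Hz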